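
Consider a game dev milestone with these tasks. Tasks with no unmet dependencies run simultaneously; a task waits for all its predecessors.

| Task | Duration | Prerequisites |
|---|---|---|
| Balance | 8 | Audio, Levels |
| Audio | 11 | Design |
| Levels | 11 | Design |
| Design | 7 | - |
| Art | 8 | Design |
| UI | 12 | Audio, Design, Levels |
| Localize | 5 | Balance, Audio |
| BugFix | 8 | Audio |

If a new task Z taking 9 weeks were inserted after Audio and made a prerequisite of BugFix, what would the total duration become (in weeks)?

35

Originally the game dev milestone takes 31 weeks.
With Z inserted, BugFix now waits for max(Audio, Z).
New critical path: Design→Audio→Z→BugFix = 7+11+9+8 = 35 ⇒ 35 weeks.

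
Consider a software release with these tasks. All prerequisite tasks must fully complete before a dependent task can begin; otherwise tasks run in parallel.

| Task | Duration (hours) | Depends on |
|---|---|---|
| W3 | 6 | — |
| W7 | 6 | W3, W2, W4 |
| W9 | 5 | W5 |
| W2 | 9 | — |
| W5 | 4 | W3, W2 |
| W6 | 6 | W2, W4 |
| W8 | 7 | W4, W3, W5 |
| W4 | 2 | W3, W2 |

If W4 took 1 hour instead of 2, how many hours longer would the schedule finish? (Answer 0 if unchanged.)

0

Actual critical path: W2→W5→W8 = 9+4+7 = 20 ⇒ 20 hours.
W4 has 2 hours of float (longest path through it is 18).
The critical path is still W2→W5→W8; finish is now 20 hours.
Change in finish: 20 − 20 = +0 hours.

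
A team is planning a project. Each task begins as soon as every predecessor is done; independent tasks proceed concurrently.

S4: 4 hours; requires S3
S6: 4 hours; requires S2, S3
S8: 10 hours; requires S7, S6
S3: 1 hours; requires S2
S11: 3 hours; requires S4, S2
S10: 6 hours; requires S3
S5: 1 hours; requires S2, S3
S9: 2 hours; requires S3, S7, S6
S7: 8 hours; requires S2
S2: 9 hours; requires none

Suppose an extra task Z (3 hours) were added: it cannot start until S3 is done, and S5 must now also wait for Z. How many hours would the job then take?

Originally the job takes 27 hours.
With Z inserted, S5 now waits for max(S2, S3, Z).
New critical path: S2→S7→S8 = 9+8+10 = 27 ⇒ 27 hours.

27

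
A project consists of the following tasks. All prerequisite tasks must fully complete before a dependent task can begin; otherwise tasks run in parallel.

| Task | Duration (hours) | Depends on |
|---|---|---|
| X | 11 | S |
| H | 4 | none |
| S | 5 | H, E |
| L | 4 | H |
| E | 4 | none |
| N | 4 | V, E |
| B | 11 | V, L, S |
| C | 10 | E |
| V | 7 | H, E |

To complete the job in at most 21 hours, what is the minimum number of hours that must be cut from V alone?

1

Current finish: 22 hours; target: 21.
V is on every critical path, so each hour cut from V cuts the finish by one (this holds down to a finish of 20).
Need 22 − 21 = 1 hour off V → V becomes 6 hours, finish becomes 21.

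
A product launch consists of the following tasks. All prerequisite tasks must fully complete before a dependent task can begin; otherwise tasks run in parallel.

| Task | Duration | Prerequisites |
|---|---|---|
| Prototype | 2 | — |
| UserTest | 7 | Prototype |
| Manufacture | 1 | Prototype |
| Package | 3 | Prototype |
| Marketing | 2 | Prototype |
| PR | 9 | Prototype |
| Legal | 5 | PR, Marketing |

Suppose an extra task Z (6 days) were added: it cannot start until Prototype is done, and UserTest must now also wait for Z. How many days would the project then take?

16

Originally the project takes 16 days.
With Z inserted, UserTest now waits for max(Prototype, Z).
New critical path: Prototype→PR→Legal = 2+9+5 = 16 ⇒ 16 days.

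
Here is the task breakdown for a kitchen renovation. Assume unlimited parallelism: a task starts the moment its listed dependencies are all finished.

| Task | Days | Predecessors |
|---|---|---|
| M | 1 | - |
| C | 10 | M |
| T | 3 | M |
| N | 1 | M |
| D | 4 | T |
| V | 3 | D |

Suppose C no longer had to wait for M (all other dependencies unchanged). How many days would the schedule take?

Before: longest chain M→C = 1+10 = 11, finish 11.
Without M→C, C's earliest start moves from 1 to 0.
New critical path: M→T→D→V = 1+3+4+3 = 11 ⇒ 11 days.

11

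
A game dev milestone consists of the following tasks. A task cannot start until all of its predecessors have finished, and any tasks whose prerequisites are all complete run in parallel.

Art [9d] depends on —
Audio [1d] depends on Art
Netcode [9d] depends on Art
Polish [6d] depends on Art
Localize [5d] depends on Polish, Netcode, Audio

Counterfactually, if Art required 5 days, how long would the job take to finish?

The binding path is Art→Netcode→Localize = 9+9+5 = 23; finish at 23 days.
Art is on the critical path; changing it to 5 makes that path 19 days.
The critical path is still Art→Netcode→Localize; finish is now 19 days.

19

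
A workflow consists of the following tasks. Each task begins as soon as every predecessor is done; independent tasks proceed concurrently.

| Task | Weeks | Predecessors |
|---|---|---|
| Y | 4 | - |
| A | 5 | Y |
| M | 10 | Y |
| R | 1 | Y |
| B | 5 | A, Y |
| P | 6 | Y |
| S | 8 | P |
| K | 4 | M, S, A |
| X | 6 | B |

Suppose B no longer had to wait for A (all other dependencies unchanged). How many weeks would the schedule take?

22

With the dependency in place, Y→P→S→K = 4+6+8+4 = 22 sets the finish at 22 weeks.
Without A→B, B's earliest start moves from 9 to 4.
After: Y→P→S→K = 4+6+8+4 = 22 → 22 weeks.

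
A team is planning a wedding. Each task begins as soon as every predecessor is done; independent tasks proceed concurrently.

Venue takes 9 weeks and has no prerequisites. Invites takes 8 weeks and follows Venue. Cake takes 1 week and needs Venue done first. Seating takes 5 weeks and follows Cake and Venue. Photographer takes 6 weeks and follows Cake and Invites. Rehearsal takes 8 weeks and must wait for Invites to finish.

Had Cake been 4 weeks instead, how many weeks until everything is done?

25

As given, the longest chain is Venue→Invites→Rehearsal = 9+8+8 = 25, so the finish is 25 weeks.
Cake has 9 weeks of float (longest path through it is 16).
That remains the longest chain; total 25 weeks.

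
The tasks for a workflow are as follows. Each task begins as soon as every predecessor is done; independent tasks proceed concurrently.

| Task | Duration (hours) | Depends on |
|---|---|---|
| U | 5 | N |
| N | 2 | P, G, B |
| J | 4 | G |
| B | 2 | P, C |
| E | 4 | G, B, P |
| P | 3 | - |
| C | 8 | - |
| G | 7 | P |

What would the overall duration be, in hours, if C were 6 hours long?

The binding path is C→B→N→U = 8+2+2+5 = 17; finish at 17 hours.
C is on the critical path; changing it to 6 makes that path 15 hours.
New critical path: P→G→N→U = 3+7+2+5 = 17 ⇒ 17 hours.

17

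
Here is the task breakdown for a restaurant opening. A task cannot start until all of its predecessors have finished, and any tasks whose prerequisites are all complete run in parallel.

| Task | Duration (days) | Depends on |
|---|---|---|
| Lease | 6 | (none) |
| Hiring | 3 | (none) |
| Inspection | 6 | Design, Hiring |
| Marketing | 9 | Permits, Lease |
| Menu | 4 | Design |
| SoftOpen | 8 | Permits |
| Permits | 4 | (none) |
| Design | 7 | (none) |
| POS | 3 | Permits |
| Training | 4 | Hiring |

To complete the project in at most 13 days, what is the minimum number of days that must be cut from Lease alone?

Current finish: 15 days; target: 13.
Lease is on every critical path, so each day cut from Lease cuts the finish by one (this holds down to a finish of 13).
Need 15 − 13 = 2 days off Lease → Lease becomes 4 days, finish becomes 13.

2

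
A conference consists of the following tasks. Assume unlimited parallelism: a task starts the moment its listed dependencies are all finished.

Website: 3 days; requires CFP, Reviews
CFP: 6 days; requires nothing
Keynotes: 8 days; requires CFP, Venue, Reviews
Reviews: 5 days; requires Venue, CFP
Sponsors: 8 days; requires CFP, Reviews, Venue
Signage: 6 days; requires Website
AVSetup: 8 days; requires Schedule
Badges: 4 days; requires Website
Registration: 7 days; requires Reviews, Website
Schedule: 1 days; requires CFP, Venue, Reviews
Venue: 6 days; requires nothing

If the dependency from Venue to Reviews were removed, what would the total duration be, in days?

Before: longest chain Venue→Reviews→Website→Registration = 6+5+3+7 = 21, finish 21.
Dropping Venue→Reviews doesn't change Reviews's earliest start (6); another predecessor still binds.
After: CFP→Reviews→Website→Registration = 6+5+3+7 = 21 → 21 days.

21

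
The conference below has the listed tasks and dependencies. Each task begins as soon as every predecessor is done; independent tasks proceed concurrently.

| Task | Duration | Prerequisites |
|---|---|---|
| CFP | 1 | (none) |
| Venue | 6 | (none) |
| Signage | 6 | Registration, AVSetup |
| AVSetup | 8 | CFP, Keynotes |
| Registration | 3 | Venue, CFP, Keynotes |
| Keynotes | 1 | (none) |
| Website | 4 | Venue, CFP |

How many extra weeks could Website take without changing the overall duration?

5

Critical path: Venue→Registration→Signage = 6+3+6 = 15, so the finish is 15 weeks.
Longest path through Website: 10 weeks (earliest finish 10, latest finish 15).
So Website can slip 15 − 10 = 5 weeks.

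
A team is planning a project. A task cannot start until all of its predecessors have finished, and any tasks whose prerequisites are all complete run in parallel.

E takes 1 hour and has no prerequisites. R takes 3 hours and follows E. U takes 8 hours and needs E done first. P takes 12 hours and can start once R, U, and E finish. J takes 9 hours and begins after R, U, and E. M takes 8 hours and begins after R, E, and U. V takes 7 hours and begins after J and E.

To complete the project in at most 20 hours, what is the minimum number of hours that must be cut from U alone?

5

Current finish: 25 hours; target: 20.
U is on every critical path, so each hour cut from U cuts the finish by one (this holds down to a finish of 20).
Need 25 − 20 = 5 hours off U → U becomes 3 hours, finish becomes 20.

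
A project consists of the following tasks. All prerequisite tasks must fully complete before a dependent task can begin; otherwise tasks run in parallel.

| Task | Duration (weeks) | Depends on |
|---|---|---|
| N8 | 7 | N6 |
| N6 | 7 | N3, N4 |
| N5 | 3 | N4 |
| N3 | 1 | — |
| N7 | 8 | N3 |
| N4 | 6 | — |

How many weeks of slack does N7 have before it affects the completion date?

11

N4→N6→N8 = 6+7+7 = 20 sets the makespan at 20 weeks.
Longest path through N7: 9 weeks (earliest finish 9, latest finish 20).
So N7 can slip 20 − 9 = 11 weeks.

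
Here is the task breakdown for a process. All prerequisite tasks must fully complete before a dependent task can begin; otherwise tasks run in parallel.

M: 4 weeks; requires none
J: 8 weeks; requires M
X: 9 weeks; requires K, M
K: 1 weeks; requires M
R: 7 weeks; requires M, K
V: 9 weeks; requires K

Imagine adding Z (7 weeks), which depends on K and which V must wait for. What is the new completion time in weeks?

21

Originally the project takes 14 weeks.
With Z inserted, V now waits for max(K, Z).
New critical path: M→K→Z→V = 4+1+7+9 = 21 ⇒ 21 weeks.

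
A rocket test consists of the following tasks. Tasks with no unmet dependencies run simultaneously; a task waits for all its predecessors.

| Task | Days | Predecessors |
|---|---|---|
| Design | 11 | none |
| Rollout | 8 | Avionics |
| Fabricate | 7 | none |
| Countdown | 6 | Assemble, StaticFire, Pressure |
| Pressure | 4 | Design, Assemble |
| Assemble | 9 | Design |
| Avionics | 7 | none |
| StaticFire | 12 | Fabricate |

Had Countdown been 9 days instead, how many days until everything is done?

The binding path is Design→Assemble→Pressure→Countdown = 11+9+4+6 = 30; finish at 30 days.
Countdown is on the critical path; changing it to 9 makes that path 33 days.
No other chain overtakes it, so the finish is 33 days.

33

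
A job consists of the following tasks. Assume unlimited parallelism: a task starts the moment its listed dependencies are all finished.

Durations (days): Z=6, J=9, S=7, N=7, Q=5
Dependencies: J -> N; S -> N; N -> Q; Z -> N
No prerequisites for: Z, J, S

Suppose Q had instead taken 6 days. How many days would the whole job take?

22

The binding path is J→N→Q = 9+7+5 = 21; finish at 21 days.
Q is on the critical path; changing it to 6 makes that path 22 days.
No other chain overtakes it, so the finish is 22 days.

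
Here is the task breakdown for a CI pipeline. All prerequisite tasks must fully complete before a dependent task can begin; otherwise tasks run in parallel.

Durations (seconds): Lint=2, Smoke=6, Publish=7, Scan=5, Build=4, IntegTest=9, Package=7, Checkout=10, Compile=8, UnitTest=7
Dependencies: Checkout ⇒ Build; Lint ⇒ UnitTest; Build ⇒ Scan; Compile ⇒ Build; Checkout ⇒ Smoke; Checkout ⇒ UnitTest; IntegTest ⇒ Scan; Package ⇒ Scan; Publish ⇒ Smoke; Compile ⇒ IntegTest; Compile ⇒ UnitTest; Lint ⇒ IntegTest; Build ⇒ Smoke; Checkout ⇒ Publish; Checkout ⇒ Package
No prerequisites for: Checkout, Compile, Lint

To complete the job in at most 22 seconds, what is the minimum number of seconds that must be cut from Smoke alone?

Current finish: 23 seconds; target: 22.
Smoke is on every critical path, so each second cut from Smoke cuts the finish by one (this holds down to a finish of 22).
Need 23 − 22 = 1 second off Smoke → Smoke becomes 5 seconds, finish becomes 22.

1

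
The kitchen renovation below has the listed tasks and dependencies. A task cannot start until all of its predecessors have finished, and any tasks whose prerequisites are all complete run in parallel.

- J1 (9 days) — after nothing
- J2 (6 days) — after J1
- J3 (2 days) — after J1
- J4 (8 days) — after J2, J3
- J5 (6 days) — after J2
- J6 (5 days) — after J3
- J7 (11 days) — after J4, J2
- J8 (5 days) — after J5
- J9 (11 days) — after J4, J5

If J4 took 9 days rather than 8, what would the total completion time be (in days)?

35

Baseline: J1→J2→J4→J7 = 9+6+8+11 = 34 → 34 days.
J4 lies on that path, so at 9 days the path becomes 35 days.
That remains the longest chain; total 35 days.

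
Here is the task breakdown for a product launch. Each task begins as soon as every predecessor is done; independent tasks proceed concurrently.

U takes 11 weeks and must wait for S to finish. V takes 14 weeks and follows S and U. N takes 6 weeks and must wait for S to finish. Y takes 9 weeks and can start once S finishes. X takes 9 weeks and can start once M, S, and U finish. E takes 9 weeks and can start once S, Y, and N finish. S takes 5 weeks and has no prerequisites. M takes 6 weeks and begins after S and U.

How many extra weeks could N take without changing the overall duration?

Critical path: S→U→M→X = 5+11+6+9 = 31, so the finish is 31 weeks.
N finishes as early as 11 and must finish by 22.
Float = 31 − 20 = 11.

11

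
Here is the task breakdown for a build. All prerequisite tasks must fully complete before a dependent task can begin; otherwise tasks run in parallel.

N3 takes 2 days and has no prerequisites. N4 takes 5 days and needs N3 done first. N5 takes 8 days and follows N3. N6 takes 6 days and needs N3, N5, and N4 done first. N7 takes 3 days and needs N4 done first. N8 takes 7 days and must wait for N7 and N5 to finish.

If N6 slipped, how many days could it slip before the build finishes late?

Critical path: N3→N4→N7→N8 = 2+5+3+7 = 17, so the finish is 17 days.
N6 finishes as early as 16 and must finish by 17.
Float = 17 − 16 = 1.

1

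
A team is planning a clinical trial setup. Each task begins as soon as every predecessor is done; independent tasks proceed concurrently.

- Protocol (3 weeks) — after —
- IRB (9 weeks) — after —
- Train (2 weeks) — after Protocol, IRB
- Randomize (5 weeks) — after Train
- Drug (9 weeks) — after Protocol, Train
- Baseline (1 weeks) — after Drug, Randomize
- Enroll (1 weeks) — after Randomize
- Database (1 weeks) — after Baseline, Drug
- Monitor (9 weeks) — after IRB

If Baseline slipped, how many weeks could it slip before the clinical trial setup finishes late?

0

Critical path: IRB→Train→Drug→Baseline→Database = 9+2+9+1+1 = 22, so the finish is 22 weeks.
The longest chain containing Baseline totals 22 weeks.
Slack of Baseline = 20 − 20 = 0 weeks.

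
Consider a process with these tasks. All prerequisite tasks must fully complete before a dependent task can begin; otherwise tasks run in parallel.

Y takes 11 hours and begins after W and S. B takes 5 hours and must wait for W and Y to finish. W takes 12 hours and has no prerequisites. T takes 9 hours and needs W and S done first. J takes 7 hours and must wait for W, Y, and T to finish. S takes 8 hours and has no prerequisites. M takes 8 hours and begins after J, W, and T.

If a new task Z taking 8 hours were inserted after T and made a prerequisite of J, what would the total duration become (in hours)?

44

Originally the process takes 38 hours.
With Z inserted, J now waits for max(W, Y, T, Z).
New critical path: W→T→Z→J→M = 12+9+8+7+8 = 44 ⇒ 44 hours.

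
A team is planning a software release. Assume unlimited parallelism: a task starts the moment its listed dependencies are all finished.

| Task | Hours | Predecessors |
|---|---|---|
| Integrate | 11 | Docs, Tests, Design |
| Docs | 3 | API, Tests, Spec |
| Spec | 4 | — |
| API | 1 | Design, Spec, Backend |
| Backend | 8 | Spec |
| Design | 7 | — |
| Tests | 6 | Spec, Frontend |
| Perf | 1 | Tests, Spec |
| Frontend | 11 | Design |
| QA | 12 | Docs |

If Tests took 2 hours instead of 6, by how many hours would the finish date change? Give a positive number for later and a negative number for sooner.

-4

The binding path is Design→Frontend→Tests→Docs→QA = 7+11+6+3+12 = 39; finish at 39 hours.
Since Tests is critical, the -4 change carries straight to that chain (now 35 hours).
That remains the longest chain; total 35 hours.
Change in finish: 35 − 39 = -4 hours.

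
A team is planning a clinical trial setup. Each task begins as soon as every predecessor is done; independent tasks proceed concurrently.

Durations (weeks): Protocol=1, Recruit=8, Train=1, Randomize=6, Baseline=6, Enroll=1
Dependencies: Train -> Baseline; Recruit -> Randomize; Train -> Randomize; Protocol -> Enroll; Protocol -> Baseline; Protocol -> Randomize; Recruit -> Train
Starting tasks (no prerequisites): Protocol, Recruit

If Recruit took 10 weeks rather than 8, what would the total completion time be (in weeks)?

17

The binding path is Recruit→Train→Randomize = 8+1+6 = 15; finish at 15 weeks.
Since Recruit is critical, the +2 change carries straight to that chain (now 17 weeks).
The critical path is still Recruit→Train→Randomize; finish is now 17 weeks.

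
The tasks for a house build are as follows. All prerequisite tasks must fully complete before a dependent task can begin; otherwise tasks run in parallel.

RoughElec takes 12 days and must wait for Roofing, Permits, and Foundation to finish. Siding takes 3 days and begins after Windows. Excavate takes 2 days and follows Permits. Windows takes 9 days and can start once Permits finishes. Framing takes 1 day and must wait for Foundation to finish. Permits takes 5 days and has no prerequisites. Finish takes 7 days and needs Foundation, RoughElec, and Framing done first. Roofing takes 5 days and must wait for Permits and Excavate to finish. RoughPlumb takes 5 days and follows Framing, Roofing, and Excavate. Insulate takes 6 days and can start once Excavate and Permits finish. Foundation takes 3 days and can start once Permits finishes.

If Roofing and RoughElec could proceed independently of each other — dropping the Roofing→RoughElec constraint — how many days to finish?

27

With the dependency in place, Permits→Excavate→Roofing→RoughElec→Finish = 5+2+5+12+7 = 31 sets the finish at 31 days.
Without Roofing→RoughElec, RoughElec's earliest start moves from 12 to 8.
The longest chain is now Permits→Foundation→RoughElec→Finish = 5+3+12+7 = 27, so the job takes 27 days.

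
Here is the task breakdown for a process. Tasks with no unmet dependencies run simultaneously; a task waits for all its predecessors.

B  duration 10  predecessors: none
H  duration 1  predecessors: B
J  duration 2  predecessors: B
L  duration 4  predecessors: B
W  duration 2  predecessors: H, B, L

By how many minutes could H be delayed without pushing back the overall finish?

B→L→W = 10+4+2 = 16 sets the makespan at 16 minutes.
H finishes as early as 11 and must finish by 14.
Slack of H = 13 − 10 = 3 minutes.

3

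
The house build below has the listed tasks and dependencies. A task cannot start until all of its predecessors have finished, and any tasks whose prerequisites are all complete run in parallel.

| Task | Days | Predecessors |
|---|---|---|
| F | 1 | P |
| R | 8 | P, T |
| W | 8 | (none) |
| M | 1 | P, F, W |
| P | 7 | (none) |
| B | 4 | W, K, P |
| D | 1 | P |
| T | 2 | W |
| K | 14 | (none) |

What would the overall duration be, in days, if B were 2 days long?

18

The binding path is K→B = 14+4 = 18; finish at 18 days.
B lies on that path, so at 2 days the path becomes 16 days.
Now W→T→R = 8+2+8 = 18 is longest, so the finish becomes 18 days.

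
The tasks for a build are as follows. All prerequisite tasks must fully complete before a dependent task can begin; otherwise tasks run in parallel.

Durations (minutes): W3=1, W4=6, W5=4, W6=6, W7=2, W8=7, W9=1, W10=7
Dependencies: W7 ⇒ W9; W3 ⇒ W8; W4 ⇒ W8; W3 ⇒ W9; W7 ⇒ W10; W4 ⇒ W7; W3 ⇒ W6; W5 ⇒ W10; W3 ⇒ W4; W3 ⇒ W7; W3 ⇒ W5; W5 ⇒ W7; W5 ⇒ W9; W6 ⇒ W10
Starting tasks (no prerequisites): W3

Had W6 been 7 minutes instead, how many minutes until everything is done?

16

Actual critical path: W3→W4→W7→W10 = 1+6+2+7 = 16 ⇒ 16 minutes.
W6 is off the critical path — its longest chain is 14 minutes, giving 2 of slack.
The critical path is still W3→W4→W7→W10; finish is now 16 minutes.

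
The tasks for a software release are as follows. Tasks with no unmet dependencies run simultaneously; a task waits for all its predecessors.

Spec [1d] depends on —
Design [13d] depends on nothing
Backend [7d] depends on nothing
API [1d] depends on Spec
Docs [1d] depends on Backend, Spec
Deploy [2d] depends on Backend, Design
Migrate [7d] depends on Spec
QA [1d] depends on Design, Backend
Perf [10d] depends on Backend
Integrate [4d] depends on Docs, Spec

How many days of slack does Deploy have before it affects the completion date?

2

Backend→Perf = 7+10 = 17 sets the makespan at 17 days.
Deploy finishes as early as 15 and must finish by 17.
Slack of Deploy = 15 − 13 = 2 days.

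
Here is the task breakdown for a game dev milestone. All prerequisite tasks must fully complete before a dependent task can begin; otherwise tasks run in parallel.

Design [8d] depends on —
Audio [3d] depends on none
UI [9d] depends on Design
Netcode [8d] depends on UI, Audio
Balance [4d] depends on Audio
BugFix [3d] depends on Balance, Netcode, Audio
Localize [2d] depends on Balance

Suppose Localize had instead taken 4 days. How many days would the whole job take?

The binding path is Design→UI→Netcode→BugFix = 8+9+8+3 = 28; finish at 28 days.
Localize has 19 days of float (longest path through it is 9).
The critical path is still Design→UI→Netcode→BugFix; finish is now 28 days.

28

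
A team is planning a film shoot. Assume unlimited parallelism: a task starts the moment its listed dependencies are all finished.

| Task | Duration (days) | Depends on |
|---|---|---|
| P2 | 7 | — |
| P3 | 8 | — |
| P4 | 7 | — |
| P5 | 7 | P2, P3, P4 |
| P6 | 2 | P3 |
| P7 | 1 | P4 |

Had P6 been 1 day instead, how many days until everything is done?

Baseline: P3→P5 = 8+7 = 15 → 15 days.
P6 is off the critical path — its longest chain is 10 days, giving 5 of slack.
That remains the longest chain; total 15 days.

15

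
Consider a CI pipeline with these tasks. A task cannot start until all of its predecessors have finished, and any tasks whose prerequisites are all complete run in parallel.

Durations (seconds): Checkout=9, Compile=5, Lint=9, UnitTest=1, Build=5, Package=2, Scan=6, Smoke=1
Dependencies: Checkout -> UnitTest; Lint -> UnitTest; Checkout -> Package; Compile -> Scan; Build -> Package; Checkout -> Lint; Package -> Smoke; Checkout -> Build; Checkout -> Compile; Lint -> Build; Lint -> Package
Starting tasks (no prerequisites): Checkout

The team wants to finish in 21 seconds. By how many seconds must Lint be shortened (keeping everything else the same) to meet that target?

Current finish: 26 seconds; target: 21.
Lint is on every critical path, so each second cut from Lint cuts the finish by one (this holds down to a finish of 20).
Need 26 − 21 = 5 seconds off Lint → Lint becomes 4 seconds, finish becomes 21.

5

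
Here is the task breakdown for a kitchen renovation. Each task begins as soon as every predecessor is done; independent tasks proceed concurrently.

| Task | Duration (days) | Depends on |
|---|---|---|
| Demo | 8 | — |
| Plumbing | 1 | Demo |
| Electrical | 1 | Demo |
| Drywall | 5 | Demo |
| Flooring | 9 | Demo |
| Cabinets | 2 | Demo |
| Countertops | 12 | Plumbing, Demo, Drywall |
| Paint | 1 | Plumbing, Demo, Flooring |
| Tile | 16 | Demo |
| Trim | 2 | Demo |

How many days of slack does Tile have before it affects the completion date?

The longest chain is Demo→Drywall→Countertops = 8+5+12 = 25; overall finish 25 days.
Tile finishes as early as 24 and must finish by 25.
So Tile can slip 25 − 24 = 1 day.

1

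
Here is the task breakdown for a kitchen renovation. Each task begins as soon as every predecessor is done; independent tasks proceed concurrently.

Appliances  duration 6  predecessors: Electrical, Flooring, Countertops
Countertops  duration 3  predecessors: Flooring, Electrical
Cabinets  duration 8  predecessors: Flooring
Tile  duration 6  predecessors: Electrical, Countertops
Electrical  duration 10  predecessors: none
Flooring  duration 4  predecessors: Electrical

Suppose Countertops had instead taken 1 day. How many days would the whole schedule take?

The binding path is Electrical→Flooring→Countertops→Tile = 10+4+3+6 = 23; finish at 23 days.
Countertops lies on that path, so at 1 day the path becomes 21 days.
New critical path: Electrical→Flooring→Cabinets = 10+4+8 = 22 ⇒ 22 days.

22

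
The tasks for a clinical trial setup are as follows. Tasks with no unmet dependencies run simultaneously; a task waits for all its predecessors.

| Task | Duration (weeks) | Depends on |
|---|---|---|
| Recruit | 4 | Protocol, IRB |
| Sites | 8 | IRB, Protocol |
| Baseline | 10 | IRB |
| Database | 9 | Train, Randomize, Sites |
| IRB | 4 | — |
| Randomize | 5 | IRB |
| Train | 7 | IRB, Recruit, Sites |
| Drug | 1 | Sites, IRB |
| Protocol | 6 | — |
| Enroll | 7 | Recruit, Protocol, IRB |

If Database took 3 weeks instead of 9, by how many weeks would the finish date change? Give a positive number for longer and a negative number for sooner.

-6

Critical path before the change: Protocol→Sites→Train→Database = 6+8+7+9 = 30 giving 30 weeks.
Database is on the critical path; changing it to 3 makes that path 24 weeks.
No other chain overtakes it, so the finish is 24 weeks.
Change in finish: 24 − 30 = -6 weeks.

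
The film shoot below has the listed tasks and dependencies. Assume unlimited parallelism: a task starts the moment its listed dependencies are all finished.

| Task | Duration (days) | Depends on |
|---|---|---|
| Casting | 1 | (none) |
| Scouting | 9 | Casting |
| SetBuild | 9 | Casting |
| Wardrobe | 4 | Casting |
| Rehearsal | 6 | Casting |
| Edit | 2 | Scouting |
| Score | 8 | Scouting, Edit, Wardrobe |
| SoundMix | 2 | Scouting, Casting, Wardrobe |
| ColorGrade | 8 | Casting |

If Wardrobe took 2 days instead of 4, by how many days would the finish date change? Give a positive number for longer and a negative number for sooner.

Baseline: Casting→Scouting→Edit→Score = 1+9+2+8 = 20 → 20 days.
Wardrobe is off the critical path — its longest chain is 13 days, giving 7 of slack.
No other chain overtakes it, so the finish is 20 days.
Change in finish: 20 − 20 = +0 days.

0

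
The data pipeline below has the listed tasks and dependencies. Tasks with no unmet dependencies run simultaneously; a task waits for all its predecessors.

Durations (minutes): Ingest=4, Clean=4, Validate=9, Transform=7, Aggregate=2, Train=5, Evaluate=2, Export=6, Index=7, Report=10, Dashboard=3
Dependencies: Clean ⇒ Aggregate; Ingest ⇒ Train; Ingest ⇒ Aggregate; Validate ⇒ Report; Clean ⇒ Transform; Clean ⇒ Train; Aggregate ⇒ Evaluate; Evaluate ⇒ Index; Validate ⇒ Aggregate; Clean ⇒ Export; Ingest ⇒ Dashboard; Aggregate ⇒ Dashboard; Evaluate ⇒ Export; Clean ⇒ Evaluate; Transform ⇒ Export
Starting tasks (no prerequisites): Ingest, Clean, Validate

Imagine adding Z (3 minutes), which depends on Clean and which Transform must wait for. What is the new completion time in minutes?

20

Originally the plan takes 20 minutes.
With Z inserted, Transform now waits for max(Clean, Z).
New critical path: Clean→Z→Transform→Export = 4+3+7+6 = 20 ⇒ 20 minutes.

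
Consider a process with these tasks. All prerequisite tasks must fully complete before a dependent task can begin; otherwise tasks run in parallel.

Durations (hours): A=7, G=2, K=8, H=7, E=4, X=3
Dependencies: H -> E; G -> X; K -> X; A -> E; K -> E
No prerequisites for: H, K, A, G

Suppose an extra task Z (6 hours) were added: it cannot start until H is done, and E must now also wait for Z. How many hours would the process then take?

17

Originally the process takes 12 hours.
With Z inserted, E now waits for max(H, K, A, Z).
New critical path: H→Z→E = 7+6+4 = 17 ⇒ 17 hours.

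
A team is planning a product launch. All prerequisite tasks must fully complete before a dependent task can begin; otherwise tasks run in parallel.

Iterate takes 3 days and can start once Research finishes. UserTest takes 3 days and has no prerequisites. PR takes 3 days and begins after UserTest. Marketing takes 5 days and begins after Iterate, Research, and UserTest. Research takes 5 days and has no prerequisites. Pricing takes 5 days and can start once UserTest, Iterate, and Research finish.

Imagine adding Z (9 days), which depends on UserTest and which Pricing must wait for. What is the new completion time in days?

Originally the product launch takes 13 days.
With Z inserted, Pricing now waits for max(UserTest, Iterate, Research, Z).
New critical path: UserTest→Z→Pricing = 3+9+5 = 17 ⇒ 17 days.

17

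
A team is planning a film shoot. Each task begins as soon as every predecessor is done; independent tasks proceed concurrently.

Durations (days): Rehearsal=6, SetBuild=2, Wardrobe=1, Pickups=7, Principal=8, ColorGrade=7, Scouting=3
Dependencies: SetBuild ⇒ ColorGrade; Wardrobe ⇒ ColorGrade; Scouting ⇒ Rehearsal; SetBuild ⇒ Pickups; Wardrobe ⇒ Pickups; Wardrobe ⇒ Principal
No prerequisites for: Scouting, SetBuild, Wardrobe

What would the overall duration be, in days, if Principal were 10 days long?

11

The binding path is Wardrobe→Principal = 1+8 = 9; finish at 9 days.
Principal is on the critical path; changing it to 10 makes that path 11 days.
That remains the longest chain; total 11 days.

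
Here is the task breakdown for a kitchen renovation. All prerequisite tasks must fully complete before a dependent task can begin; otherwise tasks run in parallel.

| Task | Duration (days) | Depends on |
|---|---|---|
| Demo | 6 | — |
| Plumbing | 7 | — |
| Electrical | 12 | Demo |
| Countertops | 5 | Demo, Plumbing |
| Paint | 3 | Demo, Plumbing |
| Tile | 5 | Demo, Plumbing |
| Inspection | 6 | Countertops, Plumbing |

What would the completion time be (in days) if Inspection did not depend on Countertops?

18

With the dependency in place, Demo→Electrical = 6+12 = 18 sets the finish at 18 days.
Without Countertops→Inspection, Inspection's earliest start moves from 12 to 7.
After: Demo→Electrical = 6+12 = 18 → 18 days.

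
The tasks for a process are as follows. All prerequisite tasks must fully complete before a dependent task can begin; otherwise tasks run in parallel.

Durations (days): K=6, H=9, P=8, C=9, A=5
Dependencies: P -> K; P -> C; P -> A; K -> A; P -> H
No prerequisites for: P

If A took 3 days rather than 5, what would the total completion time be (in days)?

Baseline: P→K→A = 8+6+5 = 19 → 19 days.
Since A is critical, the -2 change carries straight to that chain (now 17 days).
The binding chain switches to P→C = 8+9 = 17; finish 17 days.

17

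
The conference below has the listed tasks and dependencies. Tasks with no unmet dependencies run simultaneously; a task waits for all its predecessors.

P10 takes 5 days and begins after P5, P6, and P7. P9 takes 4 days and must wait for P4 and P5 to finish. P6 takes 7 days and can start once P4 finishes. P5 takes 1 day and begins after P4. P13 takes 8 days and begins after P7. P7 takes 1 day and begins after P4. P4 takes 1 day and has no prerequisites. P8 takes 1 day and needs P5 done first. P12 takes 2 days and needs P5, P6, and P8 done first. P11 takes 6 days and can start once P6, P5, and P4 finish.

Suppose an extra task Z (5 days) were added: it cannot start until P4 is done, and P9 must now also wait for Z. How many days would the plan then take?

14

Originally the plan takes 14 days.
With Z inserted, P9 now waits for max(P4, P5, Z).
New critical path: P4→P6→P11 = 1+7+6 = 14 ⇒ 14 days.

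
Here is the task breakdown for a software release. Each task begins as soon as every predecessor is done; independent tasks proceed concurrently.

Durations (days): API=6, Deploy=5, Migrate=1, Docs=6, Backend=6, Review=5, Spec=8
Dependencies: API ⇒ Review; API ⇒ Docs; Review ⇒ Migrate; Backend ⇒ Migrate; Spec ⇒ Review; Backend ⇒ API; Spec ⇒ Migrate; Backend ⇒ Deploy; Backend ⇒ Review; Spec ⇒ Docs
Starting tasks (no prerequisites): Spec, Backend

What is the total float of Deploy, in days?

The longest chain is Backend→API→Docs = 6+6+6 = 18; overall finish 18 days.
Longest path through Deploy: 11 days (earliest finish 11, latest finish 18).
Slack of Deploy = 13 − 6 = 7 days.

7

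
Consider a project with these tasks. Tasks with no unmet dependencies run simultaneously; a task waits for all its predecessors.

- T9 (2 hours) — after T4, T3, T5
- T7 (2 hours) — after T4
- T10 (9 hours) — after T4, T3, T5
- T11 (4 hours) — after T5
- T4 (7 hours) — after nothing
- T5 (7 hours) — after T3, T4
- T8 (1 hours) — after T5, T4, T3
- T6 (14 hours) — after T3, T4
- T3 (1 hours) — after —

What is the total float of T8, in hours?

T4→T5→T10 = 7+7+9 = 23 sets the makespan at 23 hours.
Longest path through T8: 15 hours (earliest finish 15, latest finish 23).
Slack of T8 = 22 − 14 = 8 hours.

8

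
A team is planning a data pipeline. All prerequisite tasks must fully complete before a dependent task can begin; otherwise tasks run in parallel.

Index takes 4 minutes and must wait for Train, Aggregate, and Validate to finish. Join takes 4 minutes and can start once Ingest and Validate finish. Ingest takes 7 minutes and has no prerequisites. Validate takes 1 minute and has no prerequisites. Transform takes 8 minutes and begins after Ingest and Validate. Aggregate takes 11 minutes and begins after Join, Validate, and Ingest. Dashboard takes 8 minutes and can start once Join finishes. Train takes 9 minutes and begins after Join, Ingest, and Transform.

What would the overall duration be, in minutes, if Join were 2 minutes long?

Actual critical path: Ingest→Transform→Train→Index = 7+8+9+4 = 28 ⇒ 28 minutes.
Join has 2 minutes of float (longest path through it is 26).
That remains the longest chain; total 28 minutes.

28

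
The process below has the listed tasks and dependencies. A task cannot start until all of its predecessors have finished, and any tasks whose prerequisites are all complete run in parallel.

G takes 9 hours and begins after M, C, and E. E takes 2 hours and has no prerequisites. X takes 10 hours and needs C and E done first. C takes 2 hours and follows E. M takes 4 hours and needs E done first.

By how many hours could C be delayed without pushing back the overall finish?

The longest chain is E→M→G = 2+4+9 = 15; overall finish 15 hours.
Longest path through C: 14 hours (earliest finish 4, latest finish 5).
Slack of C = 3 − 2 = 1 hour.

1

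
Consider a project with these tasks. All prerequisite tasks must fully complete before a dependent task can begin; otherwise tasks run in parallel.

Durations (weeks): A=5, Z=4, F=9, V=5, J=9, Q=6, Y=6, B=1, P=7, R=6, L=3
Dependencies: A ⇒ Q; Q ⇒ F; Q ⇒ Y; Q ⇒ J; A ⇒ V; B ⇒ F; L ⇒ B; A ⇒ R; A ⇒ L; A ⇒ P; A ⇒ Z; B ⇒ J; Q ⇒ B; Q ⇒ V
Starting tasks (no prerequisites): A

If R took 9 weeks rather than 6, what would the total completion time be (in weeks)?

Actual critical path: A→Q→B→F = 5+6+1+9 = 21 ⇒ 21 weeks.
R has 10 weeks of float (longest path through it is 11).
The critical path is still A→Q→B→F; finish is now 21 weeks.

21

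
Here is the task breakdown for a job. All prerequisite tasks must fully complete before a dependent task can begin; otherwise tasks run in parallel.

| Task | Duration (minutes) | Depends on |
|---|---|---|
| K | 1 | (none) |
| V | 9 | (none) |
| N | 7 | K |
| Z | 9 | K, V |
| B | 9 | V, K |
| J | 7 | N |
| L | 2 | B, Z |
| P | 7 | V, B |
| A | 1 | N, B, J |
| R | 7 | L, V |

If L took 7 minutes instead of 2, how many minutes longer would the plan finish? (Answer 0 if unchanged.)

5

As given, the longest chain is V→Z→L→R = 9+9+2+7 = 27, so the finish is 27 minutes.
L lies on that path, so at 7 minutes the path becomes 32 minutes.
The critical path is still V→Z→L→R; finish is now 32 minutes.
Change in finish: 32 − 27 = +5 minutes.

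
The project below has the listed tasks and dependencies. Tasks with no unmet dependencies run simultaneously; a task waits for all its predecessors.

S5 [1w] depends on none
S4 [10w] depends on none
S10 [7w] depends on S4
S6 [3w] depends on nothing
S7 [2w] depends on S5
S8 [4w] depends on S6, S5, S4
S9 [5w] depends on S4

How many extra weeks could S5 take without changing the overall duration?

12

The longest chain is S4→S10 = 10+7 = 17; overall finish 17 weeks.
Longest path through S5: 5 weeks (earliest finish 1, latest finish 13).
So S5 can slip 13 − 1 = 12 weeks.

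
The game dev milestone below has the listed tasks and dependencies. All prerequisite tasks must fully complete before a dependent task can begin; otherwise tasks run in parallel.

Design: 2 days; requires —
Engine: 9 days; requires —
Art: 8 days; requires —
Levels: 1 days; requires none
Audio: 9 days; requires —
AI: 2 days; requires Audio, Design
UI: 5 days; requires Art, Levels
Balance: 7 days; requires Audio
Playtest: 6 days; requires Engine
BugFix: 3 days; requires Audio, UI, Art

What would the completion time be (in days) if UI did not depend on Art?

16

Before: longest chain Art→UI→BugFix = 8+5+3 = 16, finish 16.
Without Art→UI, UI's earliest start moves from 8 to 1.
The longest chain is now Audio→Balance = 9+7 = 16, so the schedule takes 16 days.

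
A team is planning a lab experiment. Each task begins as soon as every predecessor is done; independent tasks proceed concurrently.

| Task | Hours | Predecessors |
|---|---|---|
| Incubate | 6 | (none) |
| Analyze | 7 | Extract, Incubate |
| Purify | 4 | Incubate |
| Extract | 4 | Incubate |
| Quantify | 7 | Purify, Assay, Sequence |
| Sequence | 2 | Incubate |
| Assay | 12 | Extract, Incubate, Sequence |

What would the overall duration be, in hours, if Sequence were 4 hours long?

The binding path is Incubate→Extract→Assay→Quantify = 6+4+12+7 = 29; finish at 29 hours.
Sequence has 2 hours of float (longest path through it is 27).
That remains the longest chain; total 29 hours.

29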